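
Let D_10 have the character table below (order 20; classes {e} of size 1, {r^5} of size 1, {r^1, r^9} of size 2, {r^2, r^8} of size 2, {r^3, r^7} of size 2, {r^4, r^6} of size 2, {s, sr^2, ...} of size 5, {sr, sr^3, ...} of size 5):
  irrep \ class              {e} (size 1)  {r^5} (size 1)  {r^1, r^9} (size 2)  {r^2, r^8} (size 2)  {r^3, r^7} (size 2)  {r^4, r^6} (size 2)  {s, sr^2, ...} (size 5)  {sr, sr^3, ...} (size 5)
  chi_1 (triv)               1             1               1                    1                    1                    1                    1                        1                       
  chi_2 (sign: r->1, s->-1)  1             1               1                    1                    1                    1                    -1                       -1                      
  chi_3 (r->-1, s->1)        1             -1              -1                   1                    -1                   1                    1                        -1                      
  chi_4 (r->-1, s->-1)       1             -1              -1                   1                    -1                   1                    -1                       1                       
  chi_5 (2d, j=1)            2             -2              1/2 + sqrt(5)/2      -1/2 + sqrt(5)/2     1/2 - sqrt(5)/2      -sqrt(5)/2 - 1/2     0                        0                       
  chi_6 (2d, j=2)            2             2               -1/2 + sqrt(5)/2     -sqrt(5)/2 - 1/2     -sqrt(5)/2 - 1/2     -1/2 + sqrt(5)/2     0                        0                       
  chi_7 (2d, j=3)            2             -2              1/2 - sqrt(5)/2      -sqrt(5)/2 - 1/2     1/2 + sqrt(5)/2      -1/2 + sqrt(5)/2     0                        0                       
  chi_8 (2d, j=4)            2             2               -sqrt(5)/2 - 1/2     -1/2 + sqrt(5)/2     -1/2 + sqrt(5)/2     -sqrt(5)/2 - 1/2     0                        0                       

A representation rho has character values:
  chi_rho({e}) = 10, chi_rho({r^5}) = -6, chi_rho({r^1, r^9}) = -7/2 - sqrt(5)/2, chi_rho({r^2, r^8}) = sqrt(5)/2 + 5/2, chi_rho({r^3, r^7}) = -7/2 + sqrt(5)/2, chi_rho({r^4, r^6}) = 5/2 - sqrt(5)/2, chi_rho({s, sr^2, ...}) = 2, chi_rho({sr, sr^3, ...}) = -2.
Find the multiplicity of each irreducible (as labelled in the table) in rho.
Multiplicities: chi_1: 0, chi_2: 0, chi_3: 3, chi_4: 1, chi_5: 1, chi_6: 0, chi_7: 1, chi_8: 1.

Derivation: Use <chi_rho, chi> = (1/|G|) sum_C |C| * chi_rho(C) * conj(chi(C)) with |G| = 20 for each irreducible chi in the table:
  <chi_rho, chi_1> = (1/20)[1*(10)*conj(1) + 1*(-6)*conj(1) + 2*(-7/2 - sqrt(5)/2)*conj(1) + 2*(sqrt(5)/2 + 5/2)*conj(1) + 2*(-7/2 + sqrt(5)/2)*conj(1) + 2*(5/2 - sqrt(5)/2)*conj(1) + 5*(2)*conj(1) + 5*(-2)*conj(1)]
      = (1/20)[(10) + (-6) + (-7 - sqrt(5)) + (sqrt(5) + 5) + (-7 + sqrt(5)) + (5 - sqrt(5)) + (10) + (-10)] = 0/20 = 0
  <chi_rho, chi_2> = (1/20)[1*(10)*conj(1) + 1*(-6)*conj(1) + 2*(-7/2 - sqrt(5)/2)*conj(1) + 2*(sqrt(5)/2 + 5/2)*conj(1) + 2*(-7/2 + sqrt(5)/2)*conj(1) + 2*(5/2 - sqrt(5)/2)*conj(1) + 5*(2)*conj(-1) + 5*(-2)*conj(-1)]
      = (1/20)[(10) + (-6) + (-7 - sqrt(5)) + (sqrt(5) + 5) + (-7 + sqrt(5)) + (5 - sqrt(5)) + (-10) + (10)] = 0/20 = 0
  <chi_rho, chi_3> = (1/20)[1*(10)*conj(1) + 1*(-6)*conj(-1) + 2*(-7/2 - sqrt(5)/2)*conj(-1) + 2*(sqrt(5)/2 + 5/2)*conj(1) + 2*(-7/2 + sqrt(5)/2)*conj(-1) + 2*(5/2 - sqrt(5)/2)*conj(1) + 5*(2)*conj(1) + 5*(-2)*conj(-1)]
      = (1/20)[(10) + (6) + (sqrt(5) + 7) + (sqrt(5) + 5) + (7 - sqrt(5)) + (5 - sqrt(5)) + (10) + (10)] = 60/20 = 3
  <chi_rho, chi_4> = (1/20)[1*(10)*conj(1) + 1*(-6)*conj(-1) + 2*(-7/2 - sqrt(5)/2)*conj(-1) + 2*(sqrt(5)/2 + 5/2)*conj(1) + 2*(-7/2 + sqrt(5)/2)*conj(-1) + 2*(5/2 - sqrt(5)/2)*conj(1) + 5*(2)*conj(-1) + 5*(-2)*conj(1)]
      = (1/20)[(10) + (6) + (sqrt(5) + 7) + (sqrt(5) + 5) + (7 - sqrt(5)) + (5 - sqrt(5)) + (-10) + (-10)] = 20/20 = 1
  <chi_rho, chi_5> = (1/20)[1*(10)*conj(2) + 1*(-6)*conj(-2) + 2*(-7/2 - sqrt(5)/2)*conj(1/2 + sqrt(5)/2) + 2*(sqrt(5)/2 + 5/2)*conj(-1/2 + sqrt(5)/2) + 2*(-7/2 + sqrt(5)/2)*conj(1/2 - sqrt(5)/2) + 2*(5/2 - sqrt(5)/2)*conj(-sqrt(5)/2 - 1/2) + 5*(2)*conj(0) + 5*(-2)*conj(0)]
      = (1/20)[(20) + (12) + (-4*sqrt(5) - 6) + (2*sqrt(5)) + (-6 + 4*sqrt(5)) + (-2*sqrt(5)) + (0) + (0)] = 20/20 = 1
  <chi_rho, chi_6> = (1/20)[1*(10)*conj(2) + 1*(-6)*conj(2) + 2*(-7/2 - sqrt(5)/2)*conj(-1/2 + sqrt(5)/2) + 2*(sqrt(5)/2 + 5/2)*conj(-sqrt(5)/2 - 1/2) + 2*(-7/2 + sqrt(5)/2)*conj(-sqrt(5)/2 - 1/2) + 2*(5/2 - sqrt(5)/2)*conj(-1/2 + sqrt(5)/2) + 5*(2)*conj(0) + 5*(-2)*conj(0)]
      = (1/20)[(20) + (-12) + (1 - 3*sqrt(5)) + (-3*sqrt(5) - 5) + (1 + 3*sqrt(5)) + (-5 + 3*sqrt(5)) + (0) + (0)] = 0/20 = 0
  <chi_rho, chi_7> = (1/20)[1*(10)*conj(2) + 1*(-6)*conj(-2) + 2*(-7/2 - sqrt(5)/2)*conj(1/2 - sqrt(5)/2) + 2*(sqrt(5)/2 + 5/2)*conj(-sqrt(5)/2 - 1/2) + 2*(-7/2 + sqrt(5)/2)*conj(1/2 + sqrt(5)/2) + 2*(5/2 - sqrt(5)/2)*conj(-1/2 + sqrt(5)/2) + 5*(2)*conj(0) + 5*(-2)*conj(0)]
      = (1/20)[(20) + (12) + (-1 + 3*sqrt(5)) + (-3*sqrt(5) - 5) + (-3*sqrt(5) - 1) + (-5 + 3*sqrt(5)) + (0) + (0)] = 20/20 = 1
  <chi_rho, chi_8> = (1/20)[1*(10)*conj(2) + 1*(-6)*conj(2) + 2*(-7/2 - sqrt(5)/2)*conj(-sqrt(5)/2 - 1/2) + 2*(sqrt(5)/2 + 5/2)*conj(-1/2 + sqrt(5)/2) + 2*(-7/2 + sqrt(5)/2)*conj(-1/2 + sqrt(5)/2) + 2*(5/2 - sqrt(5)/2)*conj(-sqrt(5)/2 - 1/2) + 5*(2)*conj(0) + 5*(-2)*conj(0)]
      = (1/20)[(20) + (-12) + (6 + 4*sqrt(5)) + (2*sqrt(5)) + (6 - 4*sqrt(5)) + (-2*sqrt(5)) + (0) + (0)] = 20/20 = 1
Dimension check: dim(rho) = sum (mult * dim) = 0*1 + 0*1 + 3*1 + 1*1 + 1*2 + 0*2 + 1*2 + 1*2 = 10 = chi_rho(e) = 10.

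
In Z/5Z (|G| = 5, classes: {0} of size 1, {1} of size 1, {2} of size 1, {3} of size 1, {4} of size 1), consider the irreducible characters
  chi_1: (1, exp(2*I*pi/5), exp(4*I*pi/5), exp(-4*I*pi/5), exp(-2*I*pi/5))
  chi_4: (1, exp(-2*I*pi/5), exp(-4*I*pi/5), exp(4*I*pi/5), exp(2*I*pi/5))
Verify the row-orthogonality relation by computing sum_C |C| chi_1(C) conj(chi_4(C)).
Sum = 0; so <chi_1, chi_4> = 0 (distinct irreducibles are orthogonal).

Working: Compute term by term over conjugacy classes (|C| * chi_1(C) * conj(chi_4(C))):
  1*(1)*conj(1) + 1*(exp(2*I*pi/5))*conj(exp(-2*I*pi/5)) + 1*(exp(4*I*pi/5))*conj(exp(-4*I*pi/5)) + 1*(exp(-4*I*pi/5))*conj(exp(4*I*pi/5)) + 1*(exp(-2*I*pi/5))*conj(exp(2*I*pi/5))
  = (1) + (exp(4*I*pi/5)) + (exp(-2*I*pi/5)) + (exp(2*I*pi/5)) + (exp(-4*I*pi/5))
  = 0.
(Exp terms are combined using exp(i*s)*conj(exp(i*t)) = exp(i*(s-t)), and sums of them are collapsed using the identity that for every m > 1 the m distinct m-th roots of unity sum to 0, e.g. 1 + exp(2*I*pi/3) + exp(-2*I*pi/3) = 0.)
Dividing by |G| = 5 gives 0/5 = 0, matching the row-orthogonality relation <chi_1, chi_4> = [chi_1 = chi_4].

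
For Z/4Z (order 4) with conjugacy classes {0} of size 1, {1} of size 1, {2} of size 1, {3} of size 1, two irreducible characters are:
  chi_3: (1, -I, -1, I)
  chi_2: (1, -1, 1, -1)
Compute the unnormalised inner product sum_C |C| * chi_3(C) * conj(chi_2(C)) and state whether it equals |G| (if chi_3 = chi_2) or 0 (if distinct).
Sum = 0; so <chi_3, chi_2> = 0 (distinct irreducibles are orthogonal).

Derivation: Compute term by term over conjugacy classes (|C| * chi_3(C) * conj(chi_2(C))):
  1*(1)*conj(1) + 1*(-I)*conj(-1) + 1*(-1)*conj(1) + 1*(I)*conj(-1)
  = (1) + (I) + (-1) + (-I)
  = 0.
(Exp terms are combined using exp(i*s)*conj(exp(i*t)) = exp(i*(s-t)), and sums of them are collapsed using the identity that for every m > 1 the m distinct m-th roots of unity sum to 0, e.g. 1 + exp(2*I*pi/3) + exp(-2*I*pi/3) = 0.)
Dividing by |G| = 4 gives 0/4 = 0, matching the row-orthogonality relation <chi_3, chi_2> = [chi_3 = chi_2].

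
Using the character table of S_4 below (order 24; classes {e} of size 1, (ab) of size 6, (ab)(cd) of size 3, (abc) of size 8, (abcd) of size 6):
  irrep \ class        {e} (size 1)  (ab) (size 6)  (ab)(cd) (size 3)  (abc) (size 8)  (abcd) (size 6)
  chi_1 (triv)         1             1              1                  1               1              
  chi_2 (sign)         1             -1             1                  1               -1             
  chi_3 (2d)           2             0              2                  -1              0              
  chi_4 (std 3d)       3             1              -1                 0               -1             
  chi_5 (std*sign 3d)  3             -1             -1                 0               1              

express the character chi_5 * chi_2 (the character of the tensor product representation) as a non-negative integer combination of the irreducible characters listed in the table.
chi_5 tensor chi_2 = chi_4 (all other irreducibles have multiplicity 0).

Reasoning: The character of a tensor product is the pointwise product (chi_5 * chi_2)(C) = chi_5(C) * chi_2(C):
  {e}: (3)*(1), (ab): (-1)*(-1), (ab)(cd): (-1)*(1), (abc): (0)*(1), (abcd): (1)*(-1)
so (chi_5 * chi_2) takes values
  {e} -> 3, (ab) -> 1, (ab)(cd) -> -1, (abc) -> 0, (abcd) -> -1.
Now take the inner product of this character with each irreducible chi from the table, <chi_5*chi_2, chi> = (1/24) sum_C |C| (chi_5*chi_2)(C) conj(chi(C)):
  <chi_5*chi_2, chi_1> = (1/24)[1*(3)*conj(1) + 6*(1)*conj(1) + 3*(-1)*conj(1) + 8*(0)*conj(1) + 6*(-1)*conj(1)]
      = (1/24)[(3) + (6) + (-3) + (0) + (-6)] = 0/24 = 0
  <chi_5*chi_2, chi_2> = (1/24)[1*(3)*conj(1) + 6*(1)*conj(-1) + 3*(-1)*conj(1) + 8*(0)*conj(1) + 6*(-1)*conj(-1)]
      = (1/24)[(3) + (-6) + (-3) + (0) + (6)] = 0/24 = 0
  <chi_5*chi_2, chi_3> = (1/24)[1*(3)*conj(2) + 6*(1)*conj(0) + 3*(-1)*conj(2) + 8*(0)*conj(-1) + 6*(-1)*conj(0)]
      = (1/24)[(6) + (0) + (-6) + (0) + (0)] = 0/24 = 0
  <chi_5*chi_2, chi_4> = (1/24)[1*(3)*conj(3) + 6*(1)*conj(1) + 3*(-1)*conj(-1) + 8*(0)*conj(0) + 6*(-1)*conj(-1)]
      = (1/24)[(9) + (6) + (3) + (0) + (6)] = 24/24 = 1
  <chi_5*chi_2, chi_5> = (1/24)[1*(3)*conj(3) + 6*(1)*conj(-1) + 3*(-1)*conj(-1) + 8*(0)*conj(0) + 6*(-1)*conj(1)]
      = (1/24)[(9) + (-6) + (3) + (0) + (-6)] = 0/24 = 0
Hence the multiplicities are chi_4: 1. Dimension check: dim(chi_5)*dim(chi_2) = 3*1 = 3 and sum (mult * dim) = 1*3 = 3.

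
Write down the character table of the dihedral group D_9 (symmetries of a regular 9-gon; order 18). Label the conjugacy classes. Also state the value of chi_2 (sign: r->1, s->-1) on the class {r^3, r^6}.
Conjugacy classes: {e} of size 1, {r^1, r^8} of size 2, {r^2, r^7} of size 2, {r^3, r^6} of size 2, {r^4, r^5} of size 2, {s, sr, ..., sr^8} of size 9.
Character table:
  irrep \ class              {e} (size 1)  {r^1, r^8} (size 2)  {r^2, r^7} (size 2)  {r^3, r^6} (size 2)  {r^4, r^5} (size 2)  {s, sr, ..., sr^8} (size 9)
  chi_1 (triv)               1             1                    1                    1                    1                    1                          
  chi_2 (sign: r->1, s->-1)  1             1                    1                    1                    1                    -1                         
  chi_3 (2d, j=1)            2             2*cos(2*pi/9)        2*cos(4*pi/9)        -1                   -2*cos(pi/9)         0                          
  chi_4 (2d, j=2)            2             2*cos(4*pi/9)        -2*cos(pi/9)         -1                   2*cos(2*pi/9)        0                          
  chi_5 (2d, j=3)            2             -1                   -1                   2                    -1                   0                          
  chi_6 (2d, j=4)            2             -2*cos(pi/9)         2*cos(2*pi/9)        -1                   2*cos(4*pi/9)        0                          

Spot check: chi_2 (sign: r->1, s->-1) on {r^3, r^6} = 1.

Argument: D_9 has order 2*9 = 18 with 6 conjugacy classes, hence 6 irreducibles. Sum of squared dims 1 + 1 + 4 + 4 + 4 + 4 = 18 = |G|. Linear characters come from the abelianisation; the 2-dimensional irreps have character r^k -> 2*cos(2*pi*j*k/9), reflections -> 0.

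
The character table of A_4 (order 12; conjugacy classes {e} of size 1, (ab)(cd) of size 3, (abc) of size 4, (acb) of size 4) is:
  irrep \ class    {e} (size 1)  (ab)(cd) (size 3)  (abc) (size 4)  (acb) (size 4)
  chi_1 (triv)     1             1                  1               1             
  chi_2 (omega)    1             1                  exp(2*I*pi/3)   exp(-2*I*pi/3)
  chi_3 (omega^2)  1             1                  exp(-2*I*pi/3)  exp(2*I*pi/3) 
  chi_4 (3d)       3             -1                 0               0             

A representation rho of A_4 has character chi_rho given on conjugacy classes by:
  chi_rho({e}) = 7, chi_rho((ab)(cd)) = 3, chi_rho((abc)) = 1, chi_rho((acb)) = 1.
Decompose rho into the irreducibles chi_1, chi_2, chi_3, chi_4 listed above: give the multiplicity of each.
Multiplicities: chi_1: 2, chi_2: 1, chi_3: 1, chi_4: 1.

Working: Use <chi_rho, chi> = (1/|G|) sum_C |C| * chi_rho(C) * conj(chi(C)) with |G| = 12 for each irreducible chi in the table:
  <chi_rho, chi_1> = (1/12)[1*(7)*conj(1) + 3*(3)*conj(1) + 4*(1)*conj(1) + 4*(1)*conj(1)]
      = (1/12)[(7) + (9) + (4) + (4)] = 24/12 = 2
  <chi_rho, chi_2> = (1/12)[1*(7)*conj(1) + 3*(3)*conj(1) + 4*(1)*conj(exp(2*I*pi/3)) + 4*(1)*conj(exp(-2*I*pi/3))]
      = (1/12)[(7) + (9) + (4 + 8*exp(-2*I*pi/3) + 4*exp(2*I*pi/3)) + (4 + 4*exp(-2*I*pi/3) + 8*exp(2*I*pi/3))] = 12/12 = 1
  <chi_rho, chi_3> = (1/12)[1*(7)*conj(1) + 3*(3)*conj(1) + 4*(1)*conj(exp(-2*I*pi/3)) + 4*(1)*conj(exp(2*I*pi/3))]
      = (1/12)[(7) + (9) + (4 + 4*exp(-2*I*pi/3) + 8*exp(2*I*pi/3)) + (4 + 8*exp(-2*I*pi/3) + 4*exp(2*I*pi/3))] = 12/12 = 1
  <chi_rho, chi_4> = (1/12)[1*(7)*conj(3) + 3*(3)*conj(-1) + 4*(1)*conj(0) + 4*(1)*conj(0)]
      = (1/12)[(21) + (-9) + (0) + (0)] = 12/12 = 1
(Exp terms are combined using exp(i*s)*conj(exp(i*t)) = exp(i*(s-t)), and sums of them are collapsed using the identity that for every m > 1 the m distinct m-th roots of unity sum to 0, e.g. 1 + exp(2*I*pi/3) + exp(-2*I*pi/3) = 0.)
Dimension check: dim(rho) = sum (mult * dim) = 2*1 + 1*1 + 1*1 + 1*3 = 7 = chi_rho(e) = 7.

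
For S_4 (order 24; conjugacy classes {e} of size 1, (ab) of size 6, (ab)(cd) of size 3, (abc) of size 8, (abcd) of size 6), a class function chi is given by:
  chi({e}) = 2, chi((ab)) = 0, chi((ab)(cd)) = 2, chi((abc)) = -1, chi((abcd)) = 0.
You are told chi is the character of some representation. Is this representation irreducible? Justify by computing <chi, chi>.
Irreducible: <chi, chi> = 1.

Reasoning: <chi, chi> = (1/|G|) sum_C |C| * |chi(C)|^2 = (1/24)[1*|2|^2 + 6*|0|^2 + 3*|2|^2 + 8*|-1|^2 + 6*|0|^2]
  = (1/24)[(4) + (0) + (12) + (8) + (0)] = 24/24 = 1.
A character is irreducible iff <chi, chi> = 1, so this representation is irreducible.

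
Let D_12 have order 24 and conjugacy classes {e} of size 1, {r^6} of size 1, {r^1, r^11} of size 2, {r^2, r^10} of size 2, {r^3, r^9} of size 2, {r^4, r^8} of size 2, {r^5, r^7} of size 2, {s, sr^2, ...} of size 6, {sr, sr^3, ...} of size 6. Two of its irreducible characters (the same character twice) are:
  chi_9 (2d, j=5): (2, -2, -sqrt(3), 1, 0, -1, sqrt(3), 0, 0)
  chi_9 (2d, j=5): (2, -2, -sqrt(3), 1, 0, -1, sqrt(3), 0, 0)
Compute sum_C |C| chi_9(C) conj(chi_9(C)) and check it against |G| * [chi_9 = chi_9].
Sum = 24 = |G| = 24; so <chi_9, chi_9> = 1 (norm-1 confirms irreducibility).

Justification: Compute term by term over conjugacy classes (|C| * chi_9(C) * conj(chi_9(C))):
  1*(2)*conj(2) + 1*(-2)*conj(-2) + 2*(-sqrt(3))*conj(-sqrt(3)) + 2*(1)*conj(1) + 2*(0)*conj(0) + 2*(-1)*conj(-1) + 2*(sqrt(3))*conj(sqrt(3)) + 6*(0)*conj(0) + 6*(0)*conj(0)
  = (4) + (4) + (6) + (2) + (0) + (2) + (6) + (0) + (0)
  = 24.
Dividing by |G| = 24 gives 24/24 = 1, matching the row-orthogonality relation <chi_9, chi_9> = [chi_9 = chi_9].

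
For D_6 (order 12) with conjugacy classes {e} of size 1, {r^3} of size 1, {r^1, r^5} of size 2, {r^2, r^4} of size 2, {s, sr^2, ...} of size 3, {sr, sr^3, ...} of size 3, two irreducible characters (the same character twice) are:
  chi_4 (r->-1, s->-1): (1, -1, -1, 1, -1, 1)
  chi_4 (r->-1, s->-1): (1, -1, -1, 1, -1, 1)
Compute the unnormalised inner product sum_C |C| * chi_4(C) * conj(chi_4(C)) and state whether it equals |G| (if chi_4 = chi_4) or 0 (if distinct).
Sum = 12 = |G| = 12; so <chi_4, chi_4> = 1 (norm-1 confirms irreducibility).

Explanation: Compute term by term over conjugacy classes (|C| * chi_4(C) * conj(chi_4(C))):
  1*(1)*conj(1) + 1*(-1)*conj(-1) + 2*(-1)*conj(-1) + 2*(1)*conj(1) + 3*(-1)*conj(-1) + 3*(1)*conj(1)
  = (1) + (1) + (2) + (2) + (3) + (3)
  = 12.
Dividing by |G| = 12 gives 12/12 = 1, matching the row-orthogonality relation <chi_4, chi_4> = [chi_4 = chi_4].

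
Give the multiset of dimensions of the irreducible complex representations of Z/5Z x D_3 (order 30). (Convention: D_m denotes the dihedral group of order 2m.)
Dimensions: 1, 1, 1, 1, 1, 1, 1, 1, 1, 1, 2, 2, 2, 2, 2

Proof sketch: There are 15 irreducibles (= number of conjugacy classes). Their dimensions d_i satisfy sum d_i^2 = |G| = 30: 1 + 1 + 1 + 1 + 1 + 1 + 1 + 1 + 1 + 1 + 4 + 4 + 4 + 4 + 4 = 30. (For the product with Z/5Z: each of the 5 1-dim characters of Z/5Z tensors with each irrep of D_3, giving 5 copies of each D_3-dimension.)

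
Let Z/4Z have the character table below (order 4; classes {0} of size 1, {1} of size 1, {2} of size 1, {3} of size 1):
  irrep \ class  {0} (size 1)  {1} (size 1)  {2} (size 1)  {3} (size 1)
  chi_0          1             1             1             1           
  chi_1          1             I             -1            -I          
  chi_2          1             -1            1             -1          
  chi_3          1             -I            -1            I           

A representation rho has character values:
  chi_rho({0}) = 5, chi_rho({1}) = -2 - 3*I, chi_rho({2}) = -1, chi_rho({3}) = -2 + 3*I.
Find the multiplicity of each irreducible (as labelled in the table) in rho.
Multiplicities: chi_0: 0, chi_1: 0, chi_2: 2, chi_3: 3.

Explanation: Use <chi_rho, chi> = (1/|G|) sum_C |C| * chi_rho(C) * conj(chi(C)) with |G| = 4 for each irreducible chi in the table:
  <chi_rho, chi_0> = (1/4)[1*(5)*conj(1) + 1*(-2 - 3*I)*conj(1) + 1*(-1)*conj(1) + 1*(-2 + 3*I)*conj(1)]
      = (1/4)[(5) + (-2 - 3*I) + (-1) + (-2 + 3*I)] = 0/4 = 0
  <chi_rho, chi_1> = (1/4)[1*(5)*conj(1) + 1*(-2 - 3*I)*conj(I) + 1*(-1)*conj(-1) + 1*(-2 + 3*I)*conj(-I)]
      = (1/4)[(5) + (-3 + 2*I) + (1) + (-3 - 2*I)] = 0/4 = 0
  <chi_rho, chi_2> = (1/4)[1*(5)*conj(1) + 1*(-2 - 3*I)*conj(-1) + 1*(-1)*conj(1) + 1*(-2 + 3*I)*conj(-1)]
      = (1/4)[(5) + (2 + 3*I) + (-1) + (2 - 3*I)] = 8/4 = 2
  <chi_rho, chi_3> = (1/4)[1*(5)*conj(1) + 1*(-2 - 3*I)*conj(-I) + 1*(-1)*conj(-1) + 1*(-2 + 3*I)*conj(I)]
      = (1/4)[(5) + (3 - 2*I) + (1) + (3 + 2*I)] = 12/4 = 3
(Exp terms are combined using exp(i*s)*conj(exp(i*t)) = exp(i*(s-t)), and sums of them are collapsed using the identity that for every m > 1 the m distinct m-th roots of unity sum to 0, e.g. 1 + exp(2*I*pi/3) + exp(-2*I*pi/3) = 0.)
Dimension check: dim(rho) = sum (mult * dim) = 0*1 + 0*1 + 2*1 + 3*1 = 5 = chi_rho(e) = 5.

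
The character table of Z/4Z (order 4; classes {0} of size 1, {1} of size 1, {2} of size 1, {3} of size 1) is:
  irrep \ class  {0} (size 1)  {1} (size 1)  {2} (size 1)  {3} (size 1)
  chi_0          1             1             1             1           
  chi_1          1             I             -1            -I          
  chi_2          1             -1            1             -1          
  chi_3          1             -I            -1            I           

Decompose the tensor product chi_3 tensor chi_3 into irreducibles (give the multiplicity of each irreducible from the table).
chi_3 tensor chi_3 = chi_2 (all other irreducibles have multiplicity 0).

The character of a tensor product is the pointwise product (chi_3 * chi_3)(C) = chi_3(C) * chi_3(C):
  {0}: (1)*(1), {1}: (-I)*(-I), {2}: (-1)*(-1), {3}: (I)*(I)
so (chi_3 * chi_3) takes values
  {0} -> 1, {1} -> -1, {2} -> 1, {3} -> -1.
Now take the inner product of this character with each irreducible chi from the table, <chi_3*chi_3, chi> = (1/4) sum_C |C| (chi_3*chi_3)(C) conj(chi(C)):
  <chi_3*chi_3, chi_0> = (1/4)[1*(1)*conj(1) + 1*(-1)*conj(1) + 1*(1)*conj(1) + 1*(-1)*conj(1)]
      = (1/4)[(1) + (-1) + (1) + (-1)] = 0/4 = 0
  <chi_3*chi_3, chi_1> = (1/4)[1*(1)*conj(1) + 1*(-1)*conj(I) + 1*(1)*conj(-1) + 1*(-1)*conj(-I)]
      = (1/4)[(1) + (I) + (-1) + (-I)] = 0/4 = 0
  <chi_3*chi_3, chi_2> = (1/4)[1*(1)*conj(1) + 1*(-1)*conj(-1) + 1*(1)*conj(1) + 1*(-1)*conj(-1)]
      = (1/4)[(1) + (1) + (1) + (1)] = 4/4 = 1
  <chi_3*chi_3, chi_3> = (1/4)[1*(1)*conj(1) + 1*(-1)*conj(-I) + 1*(1)*conj(-1) + 1*(-1)*conj(I)]
      = (1/4)[(1) + (-I) + (-1) + (I)] = 0/4 = 0
(Exp terms are combined using exp(i*s)*conj(exp(i*t)) = exp(i*(s-t)), and sums of them are collapsed using the identity that for every m > 1 the m distinct m-th roots of unity sum to 0, e.g. 1 + exp(2*I*pi/3) + exp(-2*I*pi/3) = 0.)
Hence the multiplicities are chi_2: 1. Dimension check: dim(chi_3)*dim(chi_3) = 1*1 = 1 and sum (mult * dim) = 1*1 = 1.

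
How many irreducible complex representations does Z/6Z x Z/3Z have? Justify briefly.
18

Details: The number of irreducible complex representations of a finite group equals its number of conjugacy classes. Z/6Z x Z/3Z is abelian of order 18, so every element is its own conjugacy class: 18 classes, so Z/6Z x Z/3Z (order 18) has exactly 18 irreducible complex representations.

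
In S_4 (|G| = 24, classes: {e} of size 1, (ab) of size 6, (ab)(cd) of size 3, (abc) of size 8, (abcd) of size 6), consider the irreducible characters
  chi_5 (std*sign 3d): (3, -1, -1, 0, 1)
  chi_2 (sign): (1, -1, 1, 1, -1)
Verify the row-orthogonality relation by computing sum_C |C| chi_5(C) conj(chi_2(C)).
Sum = 0; so <chi_5, chi_2> = 0 (distinct irreducibles are orthogonal).

Argument: Compute term by term over conjugacy classes (|C| * chi_5(C) * conj(chi_2(C))):
  1*(3)*conj(1) + 6*(-1)*conj(-1) + 3*(-1)*conj(1) + 8*(0)*conj(1) + 6*(1)*conj(-1)
  = (3) + (6) + (-3) + (0) + (-6)
  = 0.
Dividing by |G| = 24 gives 0/24 = 0, matching the row-orthogonality relation <chi_5, chi_2> = [chi_5 = chi_2].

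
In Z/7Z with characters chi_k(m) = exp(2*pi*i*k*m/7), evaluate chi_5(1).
chi_5(1) = zeta_7^5 = exp(-4*I*pi/7)

Reasoning: chi_5(1) = zeta_7^(5*1) = zeta_7^5. Since zeta_7^7 = 1, this equals zeta_7^5 = exp(2*pi*i*5/7) = exp(-4*I*pi/7).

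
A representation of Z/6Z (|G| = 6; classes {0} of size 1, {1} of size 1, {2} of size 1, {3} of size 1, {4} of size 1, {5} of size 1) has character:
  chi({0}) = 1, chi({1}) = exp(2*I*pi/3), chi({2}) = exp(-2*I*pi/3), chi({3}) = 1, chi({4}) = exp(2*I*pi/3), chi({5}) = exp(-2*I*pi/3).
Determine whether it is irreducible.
Irreducible: <chi, chi> = 1.

Explanation: <chi, chi> = (1/|G|) sum_C |C| * |chi(C)|^2 = (1/6)[1*|1|^2 + 1*|exp(2*I*pi/3)|^2 + 1*|exp(-2*I*pi/3)|^2 + 1*|1|^2 + 1*|exp(2*I*pi/3)|^2 + 1*|exp(-2*I*pi/3)|^2]
  = (1/6)[(1) + (1) + (1) + (1) + (1) + (1)] = 6/6 = 1.
(Exp terms are combined using exp(i*s)*conj(exp(i*t)) = exp(i*(s-t)), and sums of them are collapsed using the identity that for every m > 1 the m distinct m-th roots of unity sum to 0, e.g. 1 + exp(2*I*pi/3) + exp(-2*I*pi/3) = 0.)
A character is irreducible iff <chi, chi> = 1, so this representation is irreducible.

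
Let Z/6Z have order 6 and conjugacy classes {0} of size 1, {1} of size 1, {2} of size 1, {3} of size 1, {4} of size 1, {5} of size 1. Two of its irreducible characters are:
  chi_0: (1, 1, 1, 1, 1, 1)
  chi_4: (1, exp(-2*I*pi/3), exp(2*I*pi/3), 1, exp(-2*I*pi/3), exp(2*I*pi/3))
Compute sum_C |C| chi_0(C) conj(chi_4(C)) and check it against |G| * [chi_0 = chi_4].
Sum = 0; so <chi_0, chi_4> = 0 (distinct irreducibles are orthogonal).

Details: Compute term by term over conjugacy classes (|C| * chi_0(C) * conj(chi_4(C))):
  1*(1)*conj(1) + 1*(1)*conj(exp(-2*I*pi/3)) + 1*(1)*conj(exp(2*I*pi/3)) + 1*(1)*conj(1) + 1*(1)*conj(exp(-2*I*pi/3)) + 1*(1)*conj(exp(2*I*pi/3))
  = (1) + (exp(2*I*pi/3)) + (exp(-2*I*pi/3)) + (1) + (exp(2*I*pi/3)) + (exp(-2*I*pi/3))
  = 0.
(Exp terms are combined using exp(i*s)*conj(exp(i*t)) = exp(i*(s-t)), and sums of them are collapsed using the identity that for every m > 1 the m distinct m-th roots of unity sum to 0, e.g. 1 + exp(2*I*pi/3) + exp(-2*I*pi/3) = 0.)
Dividing by |G| = 6 gives 0/6 = 0, matching the row-orthogonality relation <chi_0, chi_4> = [chi_0 = chi_4].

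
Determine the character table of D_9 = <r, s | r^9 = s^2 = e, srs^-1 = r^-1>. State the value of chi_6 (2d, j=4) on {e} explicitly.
Conjugacy classes: {e} of size 1, {r^1, r^8} of size 2, {r^2, r^7} of size 2, {r^3, r^6} of size 2, {r^4, r^5} of size 2, {s, sr, ..., sr^8} of size 9.
Character table:
  irrep \ class              {e} (size 1)  {r^1, r^8} (size 2)  {r^2, r^7} (size 2)  {r^3, r^6} (size 2)  {r^4, r^5} (size 2)  {s, sr, ..., sr^8} (size 9)
  chi_1 (triv)               1             1                    1                    1                    1                    1                          
  chi_2 (sign: r->1, s->-1)  1             1                    1                    1                    1                    -1                         
  chi_3 (2d, j=1)            2             2*cos(2*pi/9)        2*cos(4*pi/9)        -1                   -2*cos(pi/9)         0                          
  chi_4 (2d, j=2)            2             2*cos(4*pi/9)        -2*cos(pi/9)         -1                   2*cos(2*pi/9)        0                          
  chi_5 (2d, j=3)            2             -1                   -1                   2                    -1                   0                          
  chi_6 (2d, j=4)            2             -2*cos(pi/9)         2*cos(2*pi/9)        -1                   2*cos(4*pi/9)        0                          

Spot check: chi_6 (2d, j=4) on {e} = 2.

Working: D_9 has order 2*9 = 18 with 6 conjugacy classes, hence 6 irreducibles. Sum of squared dims 1 + 1 + 4 + 4 + 4 + 4 = 18 = |G|. Linear characters come from the abelianisation; the 2-dimensional irreps have character r^k -> 2*cos(2*pi*j*k/9), reflections -> 0.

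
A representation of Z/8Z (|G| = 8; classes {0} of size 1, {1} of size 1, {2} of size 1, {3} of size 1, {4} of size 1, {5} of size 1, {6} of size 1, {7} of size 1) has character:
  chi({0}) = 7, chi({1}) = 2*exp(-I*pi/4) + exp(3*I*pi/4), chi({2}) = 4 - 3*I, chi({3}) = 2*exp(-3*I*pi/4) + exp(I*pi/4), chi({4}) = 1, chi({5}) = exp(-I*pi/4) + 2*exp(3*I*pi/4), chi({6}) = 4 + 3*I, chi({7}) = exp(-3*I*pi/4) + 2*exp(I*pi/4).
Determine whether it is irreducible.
Not irreducible (reducible): <chi, chi> = 13 > 1.

Justification: <chi, chi> = (1/|G|) sum_C |C| * |chi(C)|^2 = (1/8)[1*|7|^2 + 1*|2*exp(-I*pi/4) + exp(3*I*pi/4)|^2 + 1*|4 - 3*I|^2 + 1*|2*exp(-3*I*pi/4) + exp(I*pi/4)|^2 + 1*|1|^2 + 1*|exp(-I*pi/4) + 2*exp(3*I*pi/4)|^2 + 1*|4 + 3*I|^2 + 1*|exp(-3*I*pi/4) + 2*exp(I*pi/4)|^2]
  = (1/8)[(49) + (1) + (25) + (1) + (1) + (1) + (25) + (1)] = 104/8 = 13.
(Exp terms are combined using exp(i*s)*conj(exp(i*t)) = exp(i*(s-t)), and sums of them are collapsed using the identity that for every m > 1 the m distinct m-th roots of unity sum to 0, e.g. 1 + exp(2*I*pi/3) + exp(-2*I*pi/3) = 0.)
A character is irreducible iff <chi, chi> = 1, so this representation is reducible.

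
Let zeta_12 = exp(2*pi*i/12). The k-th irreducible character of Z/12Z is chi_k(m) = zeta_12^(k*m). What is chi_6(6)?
chi_6(6) = zeta_12^36 = 1

Reasoning: chi_6(6) = zeta_12^(6*6) = zeta_12^36. Since zeta_12^12 = 1, this equals zeta_12^0 = exp(2*pi*i*0/12) = 1.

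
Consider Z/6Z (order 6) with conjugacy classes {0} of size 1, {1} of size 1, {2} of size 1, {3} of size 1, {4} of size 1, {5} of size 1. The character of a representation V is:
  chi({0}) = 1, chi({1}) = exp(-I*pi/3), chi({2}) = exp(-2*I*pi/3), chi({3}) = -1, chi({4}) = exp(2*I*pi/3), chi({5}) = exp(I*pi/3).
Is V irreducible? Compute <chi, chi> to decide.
Irreducible: <chi, chi> = 1.

Justification: <chi, chi> = (1/|G|) sum_C |C| * |chi(C)|^2 = (1/6)[1*|1|^2 + 1*|exp(-I*pi/3)|^2 + 1*|exp(-2*I*pi/3)|^2 + 1*|-1|^2 + 1*|exp(2*I*pi/3)|^2 + 1*|exp(I*pi/3)|^2]
  = (1/6)[(1) + (1) + (1) + (1) + (1) + (1)] = 6/6 = 1.
(Exp terms are combined using exp(i*s)*conj(exp(i*t)) = exp(i*(s-t)), and sums of them are collapsed using the identity that for every m > 1 the m distinct m-th roots of unity sum to 0, e.g. 1 + exp(2*I*pi/3) + exp(-2*I*pi/3) = 0.)
A character is irreducible iff <chi, chi> = 1, so this representation is irreducible.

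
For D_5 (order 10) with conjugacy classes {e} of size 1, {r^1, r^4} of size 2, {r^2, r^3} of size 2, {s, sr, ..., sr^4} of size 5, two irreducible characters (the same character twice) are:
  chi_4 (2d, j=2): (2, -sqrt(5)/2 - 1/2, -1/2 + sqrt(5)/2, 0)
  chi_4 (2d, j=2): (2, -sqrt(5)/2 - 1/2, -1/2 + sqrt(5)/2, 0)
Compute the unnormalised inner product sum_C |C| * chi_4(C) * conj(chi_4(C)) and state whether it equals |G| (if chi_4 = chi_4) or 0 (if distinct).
Sum = 10 = |G| = 10; so <chi_4, chi_4> = 1 (norm-1 confirms irreducibility).

Explanation: Compute term by term over conjugacy classes (|C| * chi_4(C) * conj(chi_4(C))):
  1*(2)*conj(2) + 2*(-sqrt(5)/2 - 1/2)*conj(-sqrt(5)/2 - 1/2) + 2*(-1/2 + sqrt(5)/2)*conj(-1/2 + sqrt(5)/2) + 5*(0)*conj(0)
  = (4) + (sqrt(5) + 3) + (3 - sqrt(5)) + (0)
  = 10.
Dividing by |G| = 10 gives 10/10 = 1, matching the row-orthogonality relation <chi_4, chi_4> = [chi_4 = chi_4].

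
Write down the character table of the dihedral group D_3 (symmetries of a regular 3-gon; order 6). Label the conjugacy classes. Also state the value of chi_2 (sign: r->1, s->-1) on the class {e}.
Conjugacy classes: {e} of size 1, {r^1, r^2} of size 2, {s, sr, ..., sr^2} of size 3.
Character table:
  irrep \ class              {e} (size 1)  {r^1, r^2} (size 2)  {s, sr, ..., sr^2} (size 3)
  chi_1 (triv)               1             1                    1                          
  chi_2 (sign: r->1, s->-1)  1             1                    -1                         
  chi_3 (2d, j=1)            2             -1                   0                          

Spot check: chi_2 (sign: r->1, s->-1) on {e} = 1.

D_3 has order 2*3 = 6 with 3 conjugacy classes, hence 3 irreducibles. Sum of squared dims 1 + 1 + 4 = 6 = |G|. Linear characters come from the abelianisation; the 2-dimensional irreps have character r^k -> 2*cos(2*pi*j*k/3), reflections -> 0.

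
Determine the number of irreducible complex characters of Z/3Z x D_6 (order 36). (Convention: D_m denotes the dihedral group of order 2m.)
18

Why: The number of irreducible complex representations of a finite group equals its number of conjugacy classes. For a direct product, #classes(G x H) = #classes(G) * #classes(H). Z/3Z has 3 classes (abelian), D_6 has 6 classes, so 3 * 6 = 18, so Z/3Z x D_6 (order 36) has exactly 18 irreducible complex representations.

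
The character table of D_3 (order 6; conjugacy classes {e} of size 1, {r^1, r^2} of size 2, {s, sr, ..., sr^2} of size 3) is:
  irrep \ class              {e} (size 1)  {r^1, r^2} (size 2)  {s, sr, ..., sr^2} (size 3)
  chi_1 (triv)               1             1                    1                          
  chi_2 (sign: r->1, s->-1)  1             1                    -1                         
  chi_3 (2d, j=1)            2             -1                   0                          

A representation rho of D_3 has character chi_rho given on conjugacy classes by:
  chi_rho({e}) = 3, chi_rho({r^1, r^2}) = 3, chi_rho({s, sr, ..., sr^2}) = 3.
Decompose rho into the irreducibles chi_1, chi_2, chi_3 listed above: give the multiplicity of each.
Multiplicities: chi_1: 3, chi_2: 0, chi_3: 0.

Use <chi_rho, chi> = (1/|G|) sum_C |C| * chi_rho(C) * conj(chi(C)) with |G| = 6 for each irreducible chi in the table:
  <chi_rho, chi_1> = (1/6)[1*(3)*conj(1) + 2*(3)*conj(1) + 3*(3)*conj(1)]
      = (1/6)[(3) + (6) + (9)] = 18/6 = 3
  <chi_rho, chi_2> = (1/6)[1*(3)*conj(1) + 2*(3)*conj(1) + 3*(3)*conj(-1)]
      = (1/6)[(3) + (6) + (-9)] = 0/6 = 0
  <chi_rho, chi_3> = (1/6)[1*(3)*conj(2) + 2*(3)*conj(-1) + 3*(3)*conj(0)]
      = (1/6)[(6) + (-6) + (0)] = 0/6 = 0
Dimension check: dim(rho) = sum (mult * dim) = 3*1 + 0*1 + 0*2 = 3 = chi_rho(e) = 3.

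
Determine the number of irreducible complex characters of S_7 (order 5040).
15

Details: The number of irreducible complex representations of a finite group equals its number of conjugacy classes. Conjugacy classes in S_7 correspond to cycle types, i.e. partitions of 7; there are p(7) = 15 of them, so S_7 (order 5040) has exactly 15 irreducible complex representations.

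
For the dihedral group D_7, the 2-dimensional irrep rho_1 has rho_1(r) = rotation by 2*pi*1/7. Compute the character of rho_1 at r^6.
chi_{rho_1}(r^6) = 2*cos(2*pi*1*6/7) = 2*cos(2*pi/7)

Justification: rho_1(r^6) is rotation by angle 2*pi*1*6/7, whose trace is 2*cos(2*pi*1*6/7) = 2*cos(2*pi/7).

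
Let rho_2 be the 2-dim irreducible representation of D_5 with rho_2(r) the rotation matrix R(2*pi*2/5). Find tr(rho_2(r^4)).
chi_{rho_2}(r^4) = 2*cos(2*pi*2*4/5) = -sqrt(5)/2 - 1/2

rho_2(r^4) is rotation by angle 2*pi*2*4/5, whose trace is 2*cos(2*pi*2*4/5) = -sqrt(5)/2 - 1/2.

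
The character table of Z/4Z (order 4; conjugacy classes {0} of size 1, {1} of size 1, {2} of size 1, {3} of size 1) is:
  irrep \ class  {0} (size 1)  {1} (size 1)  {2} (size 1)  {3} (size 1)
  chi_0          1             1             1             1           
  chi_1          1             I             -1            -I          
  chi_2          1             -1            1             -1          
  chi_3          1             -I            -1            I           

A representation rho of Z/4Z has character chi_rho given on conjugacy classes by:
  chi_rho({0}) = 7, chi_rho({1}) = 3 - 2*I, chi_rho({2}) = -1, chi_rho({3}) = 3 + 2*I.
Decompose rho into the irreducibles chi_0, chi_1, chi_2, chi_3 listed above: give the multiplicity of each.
Multiplicities: chi_0: 3, chi_1: 1, chi_2: 0, chi_3: 3.

Why: Use <chi_rho, chi> = (1/|G|) sum_C |C| * chi_rho(C) * conj(chi(C)) with |G| = 4 for each irreducible chi in the table:
  <chi_rho, chi_0> = (1/4)[1*(7)*conj(1) + 1*(3 - 2*I)*conj(1) + 1*(-1)*conj(1) + 1*(3 + 2*I)*conj(1)]
      = (1/4)[(7) + (3 - 2*I) + (-1) + (3 + 2*I)] = 12/4 = 3
  <chi_rho, chi_1> = (1/4)[1*(7)*conj(1) + 1*(3 - 2*I)*conj(I) + 1*(-1)*conj(-1) + 1*(3 + 2*I)*conj(-I)]
      = (1/4)[(7) + (-2 - 3*I) + (1) + (-2 + 3*I)] = 4/4 = 1
  <chi_rho, chi_2> = (1/4)[1*(7)*conj(1) + 1*(3 - 2*I)*conj(-1) + 1*(-1)*conj(1) + 1*(3 + 2*I)*conj(-1)]
      = (1/4)[(7) + (-3 + 2*I) + (-1) + (-3 - 2*I)] = 0/4 = 0
  <chi_rho, chi_3> = (1/4)[1*(7)*conj(1) + 1*(3 - 2*I)*conj(-I) + 1*(-1)*conj(-1) + 1*(3 + 2*I)*conj(I)]
      = (1/4)[(7) + (2 + 3*I) + (1) + (2 - 3*I)] = 12/4 = 3
(Exp terms are combined using exp(i*s)*conj(exp(i*t)) = exp(i*(s-t)), and sums of them are collapsed using the identity that for every m > 1 the m distinct m-th roots of unity sum to 0, e.g. 1 + exp(2*I*pi/3) + exp(-2*I*pi/3) = 0.)
Dimension check: dim(rho) = sum (mult * dim) = 3*1 + 1*1 + 0*1 + 3*1 = 7 = chi_rho(e) = 7.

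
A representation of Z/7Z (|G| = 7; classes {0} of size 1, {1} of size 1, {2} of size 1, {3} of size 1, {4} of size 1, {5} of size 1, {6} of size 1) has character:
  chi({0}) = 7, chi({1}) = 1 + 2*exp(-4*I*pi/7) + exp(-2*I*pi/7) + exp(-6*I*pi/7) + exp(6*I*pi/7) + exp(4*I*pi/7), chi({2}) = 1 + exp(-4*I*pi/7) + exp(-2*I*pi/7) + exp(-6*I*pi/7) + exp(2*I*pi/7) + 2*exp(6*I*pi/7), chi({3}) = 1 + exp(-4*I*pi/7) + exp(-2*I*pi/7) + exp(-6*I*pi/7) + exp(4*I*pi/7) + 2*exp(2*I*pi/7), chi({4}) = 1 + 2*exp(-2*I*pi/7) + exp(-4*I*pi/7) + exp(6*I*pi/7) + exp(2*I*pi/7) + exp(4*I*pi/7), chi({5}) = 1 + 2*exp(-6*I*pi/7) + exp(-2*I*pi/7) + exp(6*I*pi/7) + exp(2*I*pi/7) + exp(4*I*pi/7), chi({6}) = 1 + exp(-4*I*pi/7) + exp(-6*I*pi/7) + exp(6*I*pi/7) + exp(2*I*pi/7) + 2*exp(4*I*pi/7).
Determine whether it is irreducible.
Not irreducible (reducible): <chi, chi> = 9 > 1.

Why: <chi, chi> = (1/|G|) sum_C |C| * |chi(C)|^2 = (1/7)[1*|7|^2 + 1*|1 + 2*exp(-4*I*pi/7) + exp(-2*I*pi/7) + exp(-6*I*pi/7) + exp(6*I*pi/7) + exp(4*I*pi/7)|^2 + 1*|1 + exp(-4*I*pi/7) + exp(-2*I*pi/7) + exp(-6*I*pi/7) + exp(2*I*pi/7) + 2*exp(6*I*pi/7)|^2 + 1*|1 + exp(-4*I*pi/7) + exp(-2*I*pi/7) + exp(-6*I*pi/7) + exp(4*I*pi/7) + 2*exp(2*I*pi/7)|^2 + 1*|1 + 2*exp(-2*I*pi/7) + exp(-4*I*pi/7) + exp(6*I*pi/7) + exp(2*I*pi/7) + exp(4*I*pi/7)|^2 + 1*|1 + 2*exp(-6*I*pi/7) + exp(-2*I*pi/7) + exp(6*I*pi/7) + exp(2*I*pi/7) + exp(4*I*pi/7)|^2 + 1*|1 + exp(-4*I*pi/7) + exp(-6*I*pi/7) + exp(6*I*pi/7) + exp(2*I*pi/7) + 2*exp(4*I*pi/7)|^2]
  = (1/7)[(49) + (9 + 7*exp(-4*I*pi/7) + 7*exp(-2*I*pi/7) + 6*exp(-6*I*pi/7) + 6*exp(6*I*pi/7) + 7*exp(2*I*pi/7) + 7*exp(4*I*pi/7)) + (9 + 7*exp(-4*I*pi/7) + 6*exp(-2*I*pi/7) + 7*exp(-6*I*pi/7) + 7*exp(6*I*pi/7) + 6*exp(2*I*pi/7) + 7*exp(4*I*pi/7)) + (9 + 6*exp(-4*I*pi/7) + 7*exp(-2*I*pi/7) + 7*exp(-6*I*pi/7) + 7*exp(6*I*pi/7) + 7*exp(2*I*pi/7) + 6*exp(4*I*pi/7)) + (9 + 6*exp(-4*I*pi/7) + 7*exp(-2*I*pi/7) + 7*exp(-6*I*pi/7) + 7*exp(6*I*pi/7) + 7*exp(2*I*pi/7) + 6*exp(4*I*pi/7)) + (9 + 7*exp(-4*I*pi/7) + 6*exp(-2*I*pi/7) + 7*exp(-6*I*pi/7) + 7*exp(6*I*pi/7) + 6*exp(2*I*pi/7) + 7*exp(4*I*pi/7)) + (9 + 7*exp(-4*I*pi/7) + 7*exp(-2*I*pi/7) + 6*exp(-6*I*pi/7) + 6*exp(6*I*pi/7) + 7*exp(2*I*pi/7) + 7*exp(4*I*pi/7))] = 63/7 = 9.
(Exp terms are combined using exp(i*s)*conj(exp(i*t)) = exp(i*(s-t)), and sums of them are collapsed using the identity that for every m > 1 the m distinct m-th roots of unity sum to 0, e.g. 1 + exp(2*I*pi/3) + exp(-2*I*pi/3) = 0.)
A character is irreducible iff <chi, chi> = 1, so this representation is reducible.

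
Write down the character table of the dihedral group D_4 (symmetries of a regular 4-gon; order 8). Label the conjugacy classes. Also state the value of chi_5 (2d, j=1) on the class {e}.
Conjugacy classes: {e} of size 1, {r^2} of size 1, {r^1, r^3} of size 2, {s, sr^2, ...} of size 2, {sr, sr^3, ...} of size 2.
Character table:
  irrep \ class              {e} (size 1)  {r^2} (size 1)  {r^1, r^3} (size 2)  {s, sr^2, ...} (size 2)  {sr, sr^3, ...} (size 2)
  chi_1 (triv)               1             1               1                    1                        1                       
  chi_2 (sign: r->1, s->-1)  1             1               1                    -1                       -1                      
  chi_3 (r->-1, s->1)        1             1               -1                   1                        -1                      
  chi_4 (r->-1, s->-1)       1             1               -1                   -1                       1                       
  chi_5 (2d, j=1)            2             -2              0                    0                        0                       

Spot check: chi_5 (2d, j=1) on {e} = 2.

Justification: D_4 has order 2*4 = 8 with 5 conjugacy classes, hence 5 irreducibles. Sum of squared dims 1 + 1 + 1 + 1 + 4 = 8 = |G|. Linear characters come from the abelianisation; the 2-dimensional irreps have character r^k -> 2*cos(2*pi*j*k/4), reflections -> 0.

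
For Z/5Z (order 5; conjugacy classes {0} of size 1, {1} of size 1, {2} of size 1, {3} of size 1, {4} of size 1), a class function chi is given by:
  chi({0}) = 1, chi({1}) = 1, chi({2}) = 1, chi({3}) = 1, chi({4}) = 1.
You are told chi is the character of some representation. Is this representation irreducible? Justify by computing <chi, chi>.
Irreducible: <chi, chi> = 1.

Explanation: <chi, chi> = (1/|G|) sum_C |C| * |chi(C)|^2 = (1/5)[1*|1|^2 + 1*|1|^2 + 1*|1|^2 + 1*|1|^2 + 1*|1|^2]
  = (1/5)[(1) + (1) + (1) + (1) + (1)] = 5/5 = 1.
(Exp terms are combined using exp(i*s)*conj(exp(i*t)) = exp(i*(s-t)), and sums of them are collapsed using the identity that for every m > 1 the m distinct m-th roots of unity sum to 0, e.g. 1 + exp(2*I*pi/3) + exp(-2*I*pi/3) = 0.)
A character is irreducible iff <chi, chi> = 1, so this representation is irreducible.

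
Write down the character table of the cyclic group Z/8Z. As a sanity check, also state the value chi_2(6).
Character table of Z/8Z (irreps indexed chi_0,...,chi_7 with chi_k(m) = zeta_8^(k*m), zeta_8 = exp(2*pi*i/8)):
  irrep \ class  {0} (size 1)  {1} (size 1)    {2} (size 1)  {3} (size 1)    {4} (size 1)  {5} (size 1)    {6} (size 1)  {7} (size 1)  
  chi_0          1             1               1             1               1             1               1             1             
  chi_1          1             exp(I*pi/4)     I             exp(3*I*pi/4)   -1            exp(-3*I*pi/4)  -I            exp(-I*pi/4)  
  chi_2          1             I               -1            -I              1             I               -1            -I            
  chi_3          1             exp(3*I*pi/4)   -I            exp(I*pi/4)     -1            exp(-I*pi/4)    I             exp(-3*I*pi/4)
  chi_4          1             -1              1             -1              1             -1              1             -1            
  chi_5          1             exp(-3*I*pi/4)  I             exp(-I*pi/4)    -1            exp(I*pi/4)     -I            exp(3*I*pi/4) 
  chi_6          1             -I              -1            I               1             -I              -1            I             
  chi_7          1             exp(-I*pi/4)    -I            exp(-3*I*pi/4)  -1            exp(3*I*pi/4)   I             exp(I*pi/4)   

Spot check: chi_2(6) = zeta_8^(2*6) = zeta_8^12 = -1.

Reasoning: Z/8Z is abelian, so all 8 irreducible complex representations are 1-dimensional. They are given by chi_k(m) = zeta_8^(k*m) for k = 0,...,7. Row orthogonality: sum_m chi_k(m) conj(chi_l(m)) = 8 * [k = l].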